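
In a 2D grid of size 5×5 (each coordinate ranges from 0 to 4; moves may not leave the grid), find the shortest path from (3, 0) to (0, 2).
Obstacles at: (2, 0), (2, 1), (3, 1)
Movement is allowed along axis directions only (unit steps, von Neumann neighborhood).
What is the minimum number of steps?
7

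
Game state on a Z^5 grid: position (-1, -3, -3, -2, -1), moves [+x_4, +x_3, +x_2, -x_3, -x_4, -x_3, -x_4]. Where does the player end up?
(-1, -2, -4, -3, -1)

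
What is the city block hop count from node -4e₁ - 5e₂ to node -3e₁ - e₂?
5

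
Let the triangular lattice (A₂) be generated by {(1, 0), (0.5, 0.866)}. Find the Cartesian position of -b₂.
(-0.5, -0.866)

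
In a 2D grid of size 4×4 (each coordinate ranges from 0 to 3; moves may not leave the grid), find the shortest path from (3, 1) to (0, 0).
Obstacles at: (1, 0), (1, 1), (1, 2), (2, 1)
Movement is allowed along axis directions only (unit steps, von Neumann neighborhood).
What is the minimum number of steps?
8
(one shortest path: (3, 1) → (3, 2) → (2, 2) → (2, 3) → (1, 3) → (0, 3) → (0, 2) → (0, 1) → (0, 0))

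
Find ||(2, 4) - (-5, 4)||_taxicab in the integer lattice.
7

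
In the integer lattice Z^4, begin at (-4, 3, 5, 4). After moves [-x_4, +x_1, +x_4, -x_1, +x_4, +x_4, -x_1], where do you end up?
(-5, 3, 5, 6)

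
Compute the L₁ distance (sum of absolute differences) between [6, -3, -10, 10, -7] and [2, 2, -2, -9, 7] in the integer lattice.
50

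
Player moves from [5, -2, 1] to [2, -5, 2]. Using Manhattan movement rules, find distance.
7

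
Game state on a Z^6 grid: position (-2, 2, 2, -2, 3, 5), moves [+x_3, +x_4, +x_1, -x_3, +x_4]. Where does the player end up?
(-1, 2, 2, 0, 3, 5)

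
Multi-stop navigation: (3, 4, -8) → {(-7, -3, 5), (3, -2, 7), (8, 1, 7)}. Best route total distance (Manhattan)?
44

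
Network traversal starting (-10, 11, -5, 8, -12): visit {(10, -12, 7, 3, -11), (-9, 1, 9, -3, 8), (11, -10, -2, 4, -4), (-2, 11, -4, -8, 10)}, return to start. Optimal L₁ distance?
220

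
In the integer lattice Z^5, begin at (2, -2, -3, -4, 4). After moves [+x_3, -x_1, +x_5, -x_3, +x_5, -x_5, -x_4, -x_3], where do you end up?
(1, -2, -4, -5, 5)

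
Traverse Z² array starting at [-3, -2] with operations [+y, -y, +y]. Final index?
(-3, -1)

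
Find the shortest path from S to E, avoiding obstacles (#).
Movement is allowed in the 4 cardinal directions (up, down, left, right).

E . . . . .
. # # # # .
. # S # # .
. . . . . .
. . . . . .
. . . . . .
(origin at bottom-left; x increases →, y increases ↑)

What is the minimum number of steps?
6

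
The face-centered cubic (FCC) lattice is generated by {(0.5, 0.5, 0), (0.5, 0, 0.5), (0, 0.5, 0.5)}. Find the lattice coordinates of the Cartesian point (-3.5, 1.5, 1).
-3b₁ - 4b₂ + 6b₃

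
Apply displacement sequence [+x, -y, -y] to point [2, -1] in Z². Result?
(3, -3)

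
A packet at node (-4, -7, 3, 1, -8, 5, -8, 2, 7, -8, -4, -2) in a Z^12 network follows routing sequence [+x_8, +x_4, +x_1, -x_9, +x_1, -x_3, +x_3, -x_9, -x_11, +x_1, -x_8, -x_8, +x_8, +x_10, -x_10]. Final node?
(-1, -7, 3, 2, -8, 5, -8, 2, 5, -8, -5, -2)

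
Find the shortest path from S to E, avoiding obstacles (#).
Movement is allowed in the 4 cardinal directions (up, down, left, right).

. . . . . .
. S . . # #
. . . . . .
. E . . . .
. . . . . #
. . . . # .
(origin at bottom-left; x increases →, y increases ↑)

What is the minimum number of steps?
2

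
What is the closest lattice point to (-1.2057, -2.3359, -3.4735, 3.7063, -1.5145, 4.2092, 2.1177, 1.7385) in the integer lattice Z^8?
(-1, -2, -3, 4, -2, 4, 2, 2)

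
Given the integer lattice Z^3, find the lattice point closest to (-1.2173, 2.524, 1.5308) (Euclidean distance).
(-1, 3, 2)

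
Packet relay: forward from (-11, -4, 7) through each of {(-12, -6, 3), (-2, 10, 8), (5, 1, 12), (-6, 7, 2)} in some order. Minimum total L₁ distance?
60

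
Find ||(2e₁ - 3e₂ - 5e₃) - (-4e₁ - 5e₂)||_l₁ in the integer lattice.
13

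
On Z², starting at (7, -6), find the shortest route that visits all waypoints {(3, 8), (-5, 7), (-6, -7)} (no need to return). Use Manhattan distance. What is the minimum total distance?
38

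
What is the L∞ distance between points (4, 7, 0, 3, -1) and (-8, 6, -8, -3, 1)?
12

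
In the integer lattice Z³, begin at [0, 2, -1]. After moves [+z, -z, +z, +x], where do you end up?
(1, 2, 0)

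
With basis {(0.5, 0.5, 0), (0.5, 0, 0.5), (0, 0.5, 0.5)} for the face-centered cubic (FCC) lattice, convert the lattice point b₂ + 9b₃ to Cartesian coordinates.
(0.5, 4.5, 5)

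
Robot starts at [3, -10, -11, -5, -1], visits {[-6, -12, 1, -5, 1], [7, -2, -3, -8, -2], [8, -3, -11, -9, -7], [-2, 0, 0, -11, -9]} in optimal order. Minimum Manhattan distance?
95
(one optimal route: (3, -10, -11, -5, -1) → (8, -3, -11, -9, -7) → (7, -2, -3, -8, -2) → (-2, 0, 0, -11, -9) → (-6, -12, 1, -5, 1))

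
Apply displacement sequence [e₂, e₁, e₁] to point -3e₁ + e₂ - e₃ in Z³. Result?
(-1, 2, -1)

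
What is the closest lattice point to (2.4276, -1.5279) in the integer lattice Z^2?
(2, -2)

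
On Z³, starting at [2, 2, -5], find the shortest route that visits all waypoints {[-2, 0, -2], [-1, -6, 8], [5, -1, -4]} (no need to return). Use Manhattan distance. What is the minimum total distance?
34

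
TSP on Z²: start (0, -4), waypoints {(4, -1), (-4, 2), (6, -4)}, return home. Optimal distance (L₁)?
32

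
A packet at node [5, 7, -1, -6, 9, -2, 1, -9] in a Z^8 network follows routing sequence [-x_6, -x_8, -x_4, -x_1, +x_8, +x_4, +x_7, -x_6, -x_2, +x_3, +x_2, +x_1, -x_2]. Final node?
(5, 6, 0, -6, 9, -4, 2, -9)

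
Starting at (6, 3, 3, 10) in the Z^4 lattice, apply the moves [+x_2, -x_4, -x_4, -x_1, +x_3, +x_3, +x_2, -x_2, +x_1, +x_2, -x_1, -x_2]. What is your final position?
(5, 4, 5, 8)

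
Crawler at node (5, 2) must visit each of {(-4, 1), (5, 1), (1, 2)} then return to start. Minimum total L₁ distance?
20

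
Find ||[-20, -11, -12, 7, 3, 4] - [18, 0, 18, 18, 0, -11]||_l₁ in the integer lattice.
108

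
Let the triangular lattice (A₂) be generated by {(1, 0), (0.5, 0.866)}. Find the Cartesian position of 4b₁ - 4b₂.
(2, -3.464)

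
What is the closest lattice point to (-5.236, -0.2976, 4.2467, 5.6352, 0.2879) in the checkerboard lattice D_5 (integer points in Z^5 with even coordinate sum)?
(-5, 0, 4, 5, 0)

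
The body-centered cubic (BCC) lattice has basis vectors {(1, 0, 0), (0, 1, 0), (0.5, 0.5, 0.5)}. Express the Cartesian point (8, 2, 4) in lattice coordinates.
4b₁ - 2b₂ + 8b₃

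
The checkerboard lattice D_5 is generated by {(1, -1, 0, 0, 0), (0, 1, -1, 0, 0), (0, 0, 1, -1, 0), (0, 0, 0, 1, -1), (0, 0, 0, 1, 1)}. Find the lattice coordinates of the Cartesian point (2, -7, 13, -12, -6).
2b₁ - 5b₂ + 8b₃ + b₄ - 5b₅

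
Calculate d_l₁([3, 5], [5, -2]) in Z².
9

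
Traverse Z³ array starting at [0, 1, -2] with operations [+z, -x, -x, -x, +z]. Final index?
(-3, 1, 0)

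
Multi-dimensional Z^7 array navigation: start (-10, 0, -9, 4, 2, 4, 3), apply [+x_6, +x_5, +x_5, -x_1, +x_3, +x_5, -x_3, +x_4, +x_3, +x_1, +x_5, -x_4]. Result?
(-10, 0, -8, 4, 6, 5, 3)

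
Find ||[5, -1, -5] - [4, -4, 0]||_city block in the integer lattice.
9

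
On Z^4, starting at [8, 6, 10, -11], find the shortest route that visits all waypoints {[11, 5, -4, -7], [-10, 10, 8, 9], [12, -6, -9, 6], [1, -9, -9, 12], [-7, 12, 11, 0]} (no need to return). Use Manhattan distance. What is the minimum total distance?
139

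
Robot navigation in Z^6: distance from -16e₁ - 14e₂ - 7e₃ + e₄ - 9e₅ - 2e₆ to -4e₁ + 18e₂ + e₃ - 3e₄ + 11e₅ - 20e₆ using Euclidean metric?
44.4072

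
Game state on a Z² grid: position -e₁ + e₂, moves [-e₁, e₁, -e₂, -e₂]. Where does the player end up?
(-1, -1)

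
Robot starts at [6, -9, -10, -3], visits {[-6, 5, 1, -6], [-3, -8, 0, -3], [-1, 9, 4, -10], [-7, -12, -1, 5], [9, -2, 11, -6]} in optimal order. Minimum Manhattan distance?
116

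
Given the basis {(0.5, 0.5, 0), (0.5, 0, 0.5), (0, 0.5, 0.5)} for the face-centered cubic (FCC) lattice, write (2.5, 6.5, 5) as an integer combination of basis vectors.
4b₁ + b₂ + 9b₃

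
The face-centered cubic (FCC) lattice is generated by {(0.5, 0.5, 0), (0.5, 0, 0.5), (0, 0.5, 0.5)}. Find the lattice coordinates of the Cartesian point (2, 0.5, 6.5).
-4b₁ + 8b₂ + 5b₃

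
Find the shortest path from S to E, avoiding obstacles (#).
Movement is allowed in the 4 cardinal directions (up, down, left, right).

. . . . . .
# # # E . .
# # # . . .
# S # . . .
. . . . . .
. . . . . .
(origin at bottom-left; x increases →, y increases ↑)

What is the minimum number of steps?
6
(one shortest path: (1, 2) → (1, 1) → (2, 1) → (3, 1) → (3, 2) → (3, 3) → (3, 4))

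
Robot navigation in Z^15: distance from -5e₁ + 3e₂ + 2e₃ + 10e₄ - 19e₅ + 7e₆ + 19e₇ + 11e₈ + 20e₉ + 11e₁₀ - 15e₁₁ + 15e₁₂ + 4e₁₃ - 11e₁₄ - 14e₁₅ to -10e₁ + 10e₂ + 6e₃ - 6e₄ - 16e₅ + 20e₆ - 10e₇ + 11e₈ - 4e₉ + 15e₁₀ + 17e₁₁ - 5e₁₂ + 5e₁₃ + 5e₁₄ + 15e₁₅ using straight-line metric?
66.9253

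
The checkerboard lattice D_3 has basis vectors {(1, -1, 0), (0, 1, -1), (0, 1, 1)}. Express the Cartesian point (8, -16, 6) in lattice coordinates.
8b₁ - 7b₂ - b₃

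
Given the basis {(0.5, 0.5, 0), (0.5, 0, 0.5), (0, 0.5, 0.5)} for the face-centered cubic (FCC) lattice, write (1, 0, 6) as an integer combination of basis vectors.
-5b₁ + 7b₂ + 5b₃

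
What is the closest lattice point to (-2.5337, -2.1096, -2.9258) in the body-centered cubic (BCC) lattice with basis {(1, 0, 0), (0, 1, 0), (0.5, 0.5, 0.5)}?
(-3, -2, -3)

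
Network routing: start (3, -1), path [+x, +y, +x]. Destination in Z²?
(5, 0)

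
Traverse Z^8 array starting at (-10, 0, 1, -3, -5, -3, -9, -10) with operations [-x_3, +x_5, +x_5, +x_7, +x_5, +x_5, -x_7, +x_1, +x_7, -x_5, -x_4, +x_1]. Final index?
(-8, 0, 0, -4, -2, -3, -8, -10)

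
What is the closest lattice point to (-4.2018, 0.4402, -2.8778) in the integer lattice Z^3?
(-4, 0, -3)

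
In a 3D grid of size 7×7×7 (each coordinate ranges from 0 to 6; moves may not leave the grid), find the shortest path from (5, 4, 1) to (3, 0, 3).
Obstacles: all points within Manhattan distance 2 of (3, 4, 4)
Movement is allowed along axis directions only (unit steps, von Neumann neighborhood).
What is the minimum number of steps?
8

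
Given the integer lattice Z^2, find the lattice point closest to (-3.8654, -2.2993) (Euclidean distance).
(-4, -2)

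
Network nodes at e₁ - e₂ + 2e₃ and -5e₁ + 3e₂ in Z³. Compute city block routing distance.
12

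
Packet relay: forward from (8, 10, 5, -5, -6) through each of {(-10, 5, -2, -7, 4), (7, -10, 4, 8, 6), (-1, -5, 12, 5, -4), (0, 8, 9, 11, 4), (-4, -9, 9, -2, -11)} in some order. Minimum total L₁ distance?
177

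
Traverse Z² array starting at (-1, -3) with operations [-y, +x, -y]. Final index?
(0, -5)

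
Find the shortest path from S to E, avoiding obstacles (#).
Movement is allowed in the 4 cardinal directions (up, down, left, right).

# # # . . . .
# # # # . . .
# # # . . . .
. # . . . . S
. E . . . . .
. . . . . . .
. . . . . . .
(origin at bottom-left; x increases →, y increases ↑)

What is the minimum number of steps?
6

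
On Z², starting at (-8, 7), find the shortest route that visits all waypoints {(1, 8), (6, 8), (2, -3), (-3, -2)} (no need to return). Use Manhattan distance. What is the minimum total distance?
36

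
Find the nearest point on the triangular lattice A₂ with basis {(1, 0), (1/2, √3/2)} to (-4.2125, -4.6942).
(-4.5, -4.33)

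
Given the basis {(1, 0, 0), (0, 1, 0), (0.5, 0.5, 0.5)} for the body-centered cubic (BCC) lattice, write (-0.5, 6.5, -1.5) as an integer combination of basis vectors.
b₁ + 8b₂ - 3b₃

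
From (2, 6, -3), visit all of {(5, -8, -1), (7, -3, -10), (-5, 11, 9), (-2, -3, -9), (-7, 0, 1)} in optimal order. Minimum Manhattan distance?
84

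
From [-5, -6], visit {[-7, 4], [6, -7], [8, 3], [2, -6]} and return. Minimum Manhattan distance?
52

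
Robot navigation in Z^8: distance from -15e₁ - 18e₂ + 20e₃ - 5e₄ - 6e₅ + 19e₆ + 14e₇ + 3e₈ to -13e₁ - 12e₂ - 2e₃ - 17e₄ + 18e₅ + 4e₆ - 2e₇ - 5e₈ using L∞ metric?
24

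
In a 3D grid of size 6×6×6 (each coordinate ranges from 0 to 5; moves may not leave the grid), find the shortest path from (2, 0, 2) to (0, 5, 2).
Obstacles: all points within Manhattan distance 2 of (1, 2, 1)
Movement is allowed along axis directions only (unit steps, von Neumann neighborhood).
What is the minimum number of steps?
9
(one shortest path: (2, 0, 2) → (1, 0, 2) → (0, 0, 2) → (0, 1, 2) → (0, 1, 3) → (0, 2, 3) → (0, 3, 3) → (0, 4, 3) → (0, 5, 3) → (0, 5, 2))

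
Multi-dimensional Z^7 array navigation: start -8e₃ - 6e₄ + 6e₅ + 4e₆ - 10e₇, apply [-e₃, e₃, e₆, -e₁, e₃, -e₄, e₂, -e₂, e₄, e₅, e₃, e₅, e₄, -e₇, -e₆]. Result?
(-1, 0, -6, -5, 8, 4, -11)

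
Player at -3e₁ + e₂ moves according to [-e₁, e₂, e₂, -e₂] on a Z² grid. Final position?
(-4, 2)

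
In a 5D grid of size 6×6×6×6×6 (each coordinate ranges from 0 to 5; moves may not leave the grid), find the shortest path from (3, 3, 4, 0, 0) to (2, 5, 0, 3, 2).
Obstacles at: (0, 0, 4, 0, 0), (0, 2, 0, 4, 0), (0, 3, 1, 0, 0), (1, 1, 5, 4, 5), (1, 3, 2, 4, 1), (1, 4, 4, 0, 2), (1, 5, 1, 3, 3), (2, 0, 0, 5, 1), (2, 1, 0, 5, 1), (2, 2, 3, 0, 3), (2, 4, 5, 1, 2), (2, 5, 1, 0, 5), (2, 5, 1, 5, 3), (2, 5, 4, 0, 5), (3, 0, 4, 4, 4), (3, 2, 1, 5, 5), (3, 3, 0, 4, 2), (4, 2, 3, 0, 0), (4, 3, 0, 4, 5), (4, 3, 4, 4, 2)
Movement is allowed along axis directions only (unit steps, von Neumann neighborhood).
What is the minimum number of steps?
12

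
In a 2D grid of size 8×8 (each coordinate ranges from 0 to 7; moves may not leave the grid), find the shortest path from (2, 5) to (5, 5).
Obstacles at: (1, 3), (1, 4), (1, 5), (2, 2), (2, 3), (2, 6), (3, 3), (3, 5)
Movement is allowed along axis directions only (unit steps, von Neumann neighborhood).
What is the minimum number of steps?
5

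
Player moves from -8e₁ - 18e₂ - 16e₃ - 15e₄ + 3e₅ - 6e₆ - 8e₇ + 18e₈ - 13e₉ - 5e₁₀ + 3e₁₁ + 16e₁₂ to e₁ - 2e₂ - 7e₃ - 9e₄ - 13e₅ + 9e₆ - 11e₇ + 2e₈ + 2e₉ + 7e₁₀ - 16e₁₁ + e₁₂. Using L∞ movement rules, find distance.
19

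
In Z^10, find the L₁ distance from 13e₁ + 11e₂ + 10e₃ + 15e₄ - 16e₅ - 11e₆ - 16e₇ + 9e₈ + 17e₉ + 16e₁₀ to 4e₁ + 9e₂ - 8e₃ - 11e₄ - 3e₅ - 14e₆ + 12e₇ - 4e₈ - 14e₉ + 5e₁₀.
154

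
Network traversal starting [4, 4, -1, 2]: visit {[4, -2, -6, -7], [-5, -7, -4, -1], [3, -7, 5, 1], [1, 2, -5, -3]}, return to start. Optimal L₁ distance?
86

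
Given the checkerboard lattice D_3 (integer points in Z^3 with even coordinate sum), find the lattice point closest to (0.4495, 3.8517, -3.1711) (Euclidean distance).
(1, 4, -3)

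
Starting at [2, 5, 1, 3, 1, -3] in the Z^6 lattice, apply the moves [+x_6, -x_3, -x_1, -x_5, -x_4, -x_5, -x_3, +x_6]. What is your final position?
(1, 5, -1, 2, -1, -1)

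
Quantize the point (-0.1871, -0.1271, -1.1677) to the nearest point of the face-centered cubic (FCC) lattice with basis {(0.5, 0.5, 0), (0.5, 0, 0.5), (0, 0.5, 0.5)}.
(0, 0, -1)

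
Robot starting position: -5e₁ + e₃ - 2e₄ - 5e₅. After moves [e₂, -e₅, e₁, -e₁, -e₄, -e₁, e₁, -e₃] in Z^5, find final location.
(-5, 1, 0, -3, -6)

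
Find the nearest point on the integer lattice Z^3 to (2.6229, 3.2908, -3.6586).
(3, 3, -4)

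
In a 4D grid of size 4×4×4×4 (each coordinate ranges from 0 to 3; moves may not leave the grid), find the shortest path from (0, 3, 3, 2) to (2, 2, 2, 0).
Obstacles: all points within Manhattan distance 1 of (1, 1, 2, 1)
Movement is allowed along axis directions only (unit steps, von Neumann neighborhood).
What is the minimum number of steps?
6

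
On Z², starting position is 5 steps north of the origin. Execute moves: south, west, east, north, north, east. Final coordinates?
(1, 6)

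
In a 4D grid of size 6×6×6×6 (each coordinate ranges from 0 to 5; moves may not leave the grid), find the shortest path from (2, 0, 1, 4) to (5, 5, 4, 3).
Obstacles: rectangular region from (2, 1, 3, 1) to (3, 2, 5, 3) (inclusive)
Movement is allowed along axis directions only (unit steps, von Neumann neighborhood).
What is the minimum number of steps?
12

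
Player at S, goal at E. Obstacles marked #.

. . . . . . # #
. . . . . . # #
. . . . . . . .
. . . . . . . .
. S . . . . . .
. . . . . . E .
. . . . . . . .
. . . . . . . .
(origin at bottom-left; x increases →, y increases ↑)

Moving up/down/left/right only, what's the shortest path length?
6
(one shortest path: (1, 3) → (2, 3) → (3, 3) → (4, 3) → (5, 3) → (6, 3) → (6, 2))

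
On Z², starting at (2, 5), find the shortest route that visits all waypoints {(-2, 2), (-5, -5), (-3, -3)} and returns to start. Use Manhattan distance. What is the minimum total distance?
34
(one optimal route: (2, 5) → (-2, 2) → (-5, -5) → (-3, -3) → (2, 5))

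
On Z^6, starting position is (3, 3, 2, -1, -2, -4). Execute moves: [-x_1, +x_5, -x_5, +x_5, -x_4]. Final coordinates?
(2, 3, 2, -2, -1, -4)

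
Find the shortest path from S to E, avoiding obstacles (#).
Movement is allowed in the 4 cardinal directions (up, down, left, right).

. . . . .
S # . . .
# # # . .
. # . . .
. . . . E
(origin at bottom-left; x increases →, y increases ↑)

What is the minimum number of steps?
9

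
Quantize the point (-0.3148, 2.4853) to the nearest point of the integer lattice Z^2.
(0, 2)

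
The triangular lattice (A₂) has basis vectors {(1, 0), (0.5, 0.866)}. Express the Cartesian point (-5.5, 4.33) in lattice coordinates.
-8b₁ + 5b₂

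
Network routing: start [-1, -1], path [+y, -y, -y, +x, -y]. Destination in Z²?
(0, -3)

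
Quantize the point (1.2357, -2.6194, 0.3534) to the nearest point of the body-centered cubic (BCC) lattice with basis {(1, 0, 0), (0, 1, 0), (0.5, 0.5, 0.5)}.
(1.5, -2.5, 0.5)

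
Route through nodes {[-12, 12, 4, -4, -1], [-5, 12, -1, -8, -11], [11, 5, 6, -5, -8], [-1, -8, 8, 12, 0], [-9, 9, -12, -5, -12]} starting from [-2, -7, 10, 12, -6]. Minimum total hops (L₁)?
150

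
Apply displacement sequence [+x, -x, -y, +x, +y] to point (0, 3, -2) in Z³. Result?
(1, 3, -2)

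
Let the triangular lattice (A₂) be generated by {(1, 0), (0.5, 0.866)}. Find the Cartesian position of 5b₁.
(5, 0)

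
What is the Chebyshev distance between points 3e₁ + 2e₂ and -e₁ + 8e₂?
6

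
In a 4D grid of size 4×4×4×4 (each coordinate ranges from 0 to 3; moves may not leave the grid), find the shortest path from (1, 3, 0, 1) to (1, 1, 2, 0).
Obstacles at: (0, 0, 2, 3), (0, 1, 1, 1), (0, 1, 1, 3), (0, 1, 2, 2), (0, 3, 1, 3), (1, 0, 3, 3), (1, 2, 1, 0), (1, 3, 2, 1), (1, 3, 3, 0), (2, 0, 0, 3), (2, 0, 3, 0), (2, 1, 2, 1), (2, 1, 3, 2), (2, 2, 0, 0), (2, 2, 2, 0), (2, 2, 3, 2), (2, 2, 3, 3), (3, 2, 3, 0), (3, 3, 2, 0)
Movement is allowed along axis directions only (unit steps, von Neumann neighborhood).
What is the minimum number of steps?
5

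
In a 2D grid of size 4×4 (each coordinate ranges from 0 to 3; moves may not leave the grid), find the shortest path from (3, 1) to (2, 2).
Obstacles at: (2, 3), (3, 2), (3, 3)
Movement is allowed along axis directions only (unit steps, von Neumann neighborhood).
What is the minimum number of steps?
2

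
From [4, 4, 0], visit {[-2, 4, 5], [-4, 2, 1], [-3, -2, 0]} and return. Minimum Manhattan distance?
38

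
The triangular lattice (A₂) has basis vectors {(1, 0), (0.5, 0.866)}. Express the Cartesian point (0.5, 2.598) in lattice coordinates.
-b₁ + 3b₂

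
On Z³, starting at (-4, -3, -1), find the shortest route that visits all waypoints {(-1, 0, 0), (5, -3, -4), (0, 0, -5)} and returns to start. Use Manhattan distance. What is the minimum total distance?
34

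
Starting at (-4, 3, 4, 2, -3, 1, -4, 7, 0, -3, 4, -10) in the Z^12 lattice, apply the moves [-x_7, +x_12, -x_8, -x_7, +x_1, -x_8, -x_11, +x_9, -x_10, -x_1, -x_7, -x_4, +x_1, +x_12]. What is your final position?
(-3, 3, 4, 1, -3, 1, -7, 5, 1, -4, 3, -8)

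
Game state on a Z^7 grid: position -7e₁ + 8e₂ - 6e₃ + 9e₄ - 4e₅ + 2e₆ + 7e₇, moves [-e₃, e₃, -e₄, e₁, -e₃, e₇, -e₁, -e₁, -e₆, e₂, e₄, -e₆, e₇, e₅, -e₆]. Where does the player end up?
(-8, 9, -7, 9, -3, -1, 9)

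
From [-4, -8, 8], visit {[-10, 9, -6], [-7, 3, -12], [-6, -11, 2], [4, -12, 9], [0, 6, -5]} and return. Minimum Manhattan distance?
118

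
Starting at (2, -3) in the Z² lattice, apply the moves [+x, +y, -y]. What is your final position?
(3, -3)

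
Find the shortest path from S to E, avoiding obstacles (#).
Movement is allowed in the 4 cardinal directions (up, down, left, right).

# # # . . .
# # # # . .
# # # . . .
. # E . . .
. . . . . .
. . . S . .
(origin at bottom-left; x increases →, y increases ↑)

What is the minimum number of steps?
3
(one shortest path: (3, 0) → (2, 0) → (2, 1) → (2, 2))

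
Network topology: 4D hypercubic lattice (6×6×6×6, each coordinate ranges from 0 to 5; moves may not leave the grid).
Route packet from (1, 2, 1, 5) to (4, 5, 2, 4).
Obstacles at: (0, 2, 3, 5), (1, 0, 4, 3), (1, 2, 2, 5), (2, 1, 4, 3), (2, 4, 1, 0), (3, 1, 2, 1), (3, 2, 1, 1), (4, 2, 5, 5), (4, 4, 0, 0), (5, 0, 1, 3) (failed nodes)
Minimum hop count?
8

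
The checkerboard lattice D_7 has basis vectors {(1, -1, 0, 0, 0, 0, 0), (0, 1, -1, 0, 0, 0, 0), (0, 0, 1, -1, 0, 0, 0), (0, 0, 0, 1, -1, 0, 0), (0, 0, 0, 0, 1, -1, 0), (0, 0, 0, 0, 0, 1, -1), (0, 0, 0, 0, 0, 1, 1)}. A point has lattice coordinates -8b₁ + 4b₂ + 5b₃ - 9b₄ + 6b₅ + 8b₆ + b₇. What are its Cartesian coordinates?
(-8, 12, 1, -14, 15, 3, -7)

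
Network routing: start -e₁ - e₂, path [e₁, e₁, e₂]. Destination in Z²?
(1, 0)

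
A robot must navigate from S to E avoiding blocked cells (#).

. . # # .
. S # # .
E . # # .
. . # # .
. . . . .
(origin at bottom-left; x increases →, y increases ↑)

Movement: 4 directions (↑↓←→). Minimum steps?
2
(one shortest path: (1, 3) → (0, 3) → (0, 2))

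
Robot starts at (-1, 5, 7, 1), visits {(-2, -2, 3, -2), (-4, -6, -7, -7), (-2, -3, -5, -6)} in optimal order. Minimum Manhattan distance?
36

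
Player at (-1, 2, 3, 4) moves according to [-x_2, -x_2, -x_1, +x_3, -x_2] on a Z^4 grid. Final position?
(-2, -1, 4, 4)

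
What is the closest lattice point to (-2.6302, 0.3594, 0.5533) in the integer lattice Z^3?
(-3, 0, 1)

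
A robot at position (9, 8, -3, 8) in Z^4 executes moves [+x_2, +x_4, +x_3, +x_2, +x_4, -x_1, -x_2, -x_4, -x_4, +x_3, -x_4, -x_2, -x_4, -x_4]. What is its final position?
(8, 8, -1, 5)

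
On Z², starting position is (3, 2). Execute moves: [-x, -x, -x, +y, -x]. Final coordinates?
(-1, 3)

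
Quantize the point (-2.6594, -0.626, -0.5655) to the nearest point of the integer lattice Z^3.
(-3, -1, -1)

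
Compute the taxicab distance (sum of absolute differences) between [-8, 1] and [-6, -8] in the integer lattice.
11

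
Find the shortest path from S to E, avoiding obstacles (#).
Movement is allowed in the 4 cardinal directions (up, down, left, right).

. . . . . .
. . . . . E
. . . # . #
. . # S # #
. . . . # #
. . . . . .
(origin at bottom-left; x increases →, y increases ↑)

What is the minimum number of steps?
10
(one shortest path: (3, 2) → (3, 1) → (2, 1) → (1, 1) → (1, 2) → (1, 3) → (2, 3) → (2, 4) → (3, 4) → (4, 4) → (5, 4))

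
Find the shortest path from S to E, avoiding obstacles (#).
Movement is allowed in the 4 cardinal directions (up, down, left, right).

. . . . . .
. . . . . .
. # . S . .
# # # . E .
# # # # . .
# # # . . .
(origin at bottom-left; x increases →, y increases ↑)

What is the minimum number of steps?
2
(one shortest path: (3, 3) → (4, 3) → (4, 2))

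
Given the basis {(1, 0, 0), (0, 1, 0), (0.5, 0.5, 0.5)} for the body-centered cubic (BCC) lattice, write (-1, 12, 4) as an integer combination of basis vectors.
-5b₁ + 8b₂ + 8b₃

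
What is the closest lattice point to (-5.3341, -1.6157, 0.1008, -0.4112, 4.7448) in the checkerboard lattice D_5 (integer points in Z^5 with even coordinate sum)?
(-5, -2, 0, 0, 5)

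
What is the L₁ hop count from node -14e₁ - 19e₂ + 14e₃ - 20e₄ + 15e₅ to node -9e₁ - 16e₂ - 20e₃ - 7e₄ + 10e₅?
60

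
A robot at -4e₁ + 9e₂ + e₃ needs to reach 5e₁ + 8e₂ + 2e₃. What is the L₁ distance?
11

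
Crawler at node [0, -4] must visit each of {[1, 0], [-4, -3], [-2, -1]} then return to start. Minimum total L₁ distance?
18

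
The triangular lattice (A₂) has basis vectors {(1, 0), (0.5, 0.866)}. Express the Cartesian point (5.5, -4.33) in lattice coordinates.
8b₁ - 5b₂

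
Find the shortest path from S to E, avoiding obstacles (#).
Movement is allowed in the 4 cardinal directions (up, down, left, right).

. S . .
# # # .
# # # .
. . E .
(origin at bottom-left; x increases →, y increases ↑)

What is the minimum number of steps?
6
(one shortest path: (1, 3) → (2, 3) → (3, 3) → (3, 2) → (3, 1) → (3, 0) → (2, 0))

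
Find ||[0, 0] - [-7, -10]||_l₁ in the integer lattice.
17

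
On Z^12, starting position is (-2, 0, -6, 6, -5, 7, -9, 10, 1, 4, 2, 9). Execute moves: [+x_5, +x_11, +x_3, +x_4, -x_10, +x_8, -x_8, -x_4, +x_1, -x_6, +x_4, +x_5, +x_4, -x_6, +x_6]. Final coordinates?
(-1, 0, -5, 8, -3, 6, -9, 10, 1, 3, 3, 9)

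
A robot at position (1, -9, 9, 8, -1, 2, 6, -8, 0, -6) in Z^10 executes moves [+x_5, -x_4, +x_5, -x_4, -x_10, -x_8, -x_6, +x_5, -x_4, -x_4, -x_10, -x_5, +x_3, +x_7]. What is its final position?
(1, -9, 10, 4, 1, 1, 7, -9, 0, -8)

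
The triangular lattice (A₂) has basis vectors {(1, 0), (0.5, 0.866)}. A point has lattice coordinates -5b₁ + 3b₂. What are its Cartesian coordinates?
(-3.5, 2.598)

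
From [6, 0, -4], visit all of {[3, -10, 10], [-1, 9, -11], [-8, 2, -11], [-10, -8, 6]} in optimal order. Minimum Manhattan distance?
85
(one optimal route: (6, 0, -4) → (-1, 9, -11) → (-8, 2, -11) → (-10, -8, 6) → (3, -10, 10))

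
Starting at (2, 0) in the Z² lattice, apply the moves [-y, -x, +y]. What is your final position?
(1, 0)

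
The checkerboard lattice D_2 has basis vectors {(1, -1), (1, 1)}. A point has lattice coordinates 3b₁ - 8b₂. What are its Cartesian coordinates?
(-5, -11)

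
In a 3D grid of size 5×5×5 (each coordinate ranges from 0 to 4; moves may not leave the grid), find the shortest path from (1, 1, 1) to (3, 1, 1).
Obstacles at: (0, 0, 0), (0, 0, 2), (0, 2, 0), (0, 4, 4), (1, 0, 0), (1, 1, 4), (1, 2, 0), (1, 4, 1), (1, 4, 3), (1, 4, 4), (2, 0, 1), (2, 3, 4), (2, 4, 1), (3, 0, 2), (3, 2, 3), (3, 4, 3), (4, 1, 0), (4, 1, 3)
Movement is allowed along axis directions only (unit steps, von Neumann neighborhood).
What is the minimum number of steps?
2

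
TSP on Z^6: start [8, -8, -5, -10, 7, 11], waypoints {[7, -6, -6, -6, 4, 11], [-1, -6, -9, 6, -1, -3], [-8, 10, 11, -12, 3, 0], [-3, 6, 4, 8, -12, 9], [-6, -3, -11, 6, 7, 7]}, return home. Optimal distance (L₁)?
258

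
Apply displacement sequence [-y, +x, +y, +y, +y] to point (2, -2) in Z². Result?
(3, 0)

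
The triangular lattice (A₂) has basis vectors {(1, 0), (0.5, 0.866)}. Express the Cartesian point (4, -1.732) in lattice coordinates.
5b₁ - 2b₂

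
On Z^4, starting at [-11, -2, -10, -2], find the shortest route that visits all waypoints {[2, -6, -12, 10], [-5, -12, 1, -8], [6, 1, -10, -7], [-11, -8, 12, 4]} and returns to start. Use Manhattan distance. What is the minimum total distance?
164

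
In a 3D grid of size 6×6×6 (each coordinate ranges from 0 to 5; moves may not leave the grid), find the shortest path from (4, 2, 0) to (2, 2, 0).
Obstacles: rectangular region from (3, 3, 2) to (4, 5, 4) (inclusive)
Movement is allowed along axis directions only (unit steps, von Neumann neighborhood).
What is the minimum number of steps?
2
(one shortest path: (4, 2, 0) → (3, 2, 0) → (2, 2, 0))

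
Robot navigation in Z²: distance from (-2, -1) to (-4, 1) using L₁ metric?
4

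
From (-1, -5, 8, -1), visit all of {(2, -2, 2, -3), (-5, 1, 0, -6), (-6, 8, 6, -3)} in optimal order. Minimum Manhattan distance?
46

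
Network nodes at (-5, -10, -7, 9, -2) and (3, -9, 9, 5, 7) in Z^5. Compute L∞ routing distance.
16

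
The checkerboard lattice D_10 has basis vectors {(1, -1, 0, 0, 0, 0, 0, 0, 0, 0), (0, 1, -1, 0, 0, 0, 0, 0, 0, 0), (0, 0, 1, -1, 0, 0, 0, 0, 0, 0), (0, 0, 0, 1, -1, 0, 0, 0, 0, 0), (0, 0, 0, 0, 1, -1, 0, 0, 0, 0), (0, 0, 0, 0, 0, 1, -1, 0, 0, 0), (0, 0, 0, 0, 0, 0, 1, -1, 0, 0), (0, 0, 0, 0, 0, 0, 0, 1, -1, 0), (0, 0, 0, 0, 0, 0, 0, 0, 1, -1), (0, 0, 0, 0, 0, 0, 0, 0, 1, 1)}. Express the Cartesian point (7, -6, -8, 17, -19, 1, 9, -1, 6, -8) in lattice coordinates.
7b₁ + b₂ - 7b₃ + 10b₄ - 9b₅ - 8b₆ + b₇ + 7b₉ - b₁₀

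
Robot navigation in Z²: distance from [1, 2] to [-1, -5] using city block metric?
9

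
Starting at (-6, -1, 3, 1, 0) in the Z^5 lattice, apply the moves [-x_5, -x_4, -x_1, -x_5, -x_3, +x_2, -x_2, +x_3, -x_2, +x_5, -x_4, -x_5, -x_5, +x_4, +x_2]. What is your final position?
(-7, -1, 3, 0, -3)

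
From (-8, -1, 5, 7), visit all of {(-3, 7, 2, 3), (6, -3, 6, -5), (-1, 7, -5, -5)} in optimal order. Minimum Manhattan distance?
65
(one optimal route: (-8, -1, 5, 7) → (-3, 7, 2, 3) → (-1, 7, -5, -5) → (6, -3, 6, -5))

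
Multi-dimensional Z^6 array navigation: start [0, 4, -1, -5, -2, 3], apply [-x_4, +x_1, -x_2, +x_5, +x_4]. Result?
(1, 3, -1, -5, -1, 3)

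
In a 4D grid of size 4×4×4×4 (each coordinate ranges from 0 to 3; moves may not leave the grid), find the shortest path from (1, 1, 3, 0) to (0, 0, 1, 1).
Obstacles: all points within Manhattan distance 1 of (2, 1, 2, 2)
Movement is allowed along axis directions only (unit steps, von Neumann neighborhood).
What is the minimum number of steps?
5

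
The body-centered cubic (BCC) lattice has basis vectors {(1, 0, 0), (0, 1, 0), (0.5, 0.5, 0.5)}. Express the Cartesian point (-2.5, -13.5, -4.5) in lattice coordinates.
2b₁ - 9b₂ - 9b₃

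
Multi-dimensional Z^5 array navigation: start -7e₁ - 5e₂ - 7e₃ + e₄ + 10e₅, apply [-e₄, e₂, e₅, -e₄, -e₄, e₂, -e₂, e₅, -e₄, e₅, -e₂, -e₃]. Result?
(-7, -5, -8, -3, 13)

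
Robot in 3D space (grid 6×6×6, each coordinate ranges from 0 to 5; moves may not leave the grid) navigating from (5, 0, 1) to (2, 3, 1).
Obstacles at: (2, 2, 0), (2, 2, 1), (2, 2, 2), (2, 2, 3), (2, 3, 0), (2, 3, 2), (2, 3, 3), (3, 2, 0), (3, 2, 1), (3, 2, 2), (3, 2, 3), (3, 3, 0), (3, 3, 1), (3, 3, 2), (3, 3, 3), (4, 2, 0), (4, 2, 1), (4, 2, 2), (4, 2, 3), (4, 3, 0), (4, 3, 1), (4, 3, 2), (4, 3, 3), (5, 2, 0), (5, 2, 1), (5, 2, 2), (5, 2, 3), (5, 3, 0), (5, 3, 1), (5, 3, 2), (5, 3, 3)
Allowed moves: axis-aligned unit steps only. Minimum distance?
8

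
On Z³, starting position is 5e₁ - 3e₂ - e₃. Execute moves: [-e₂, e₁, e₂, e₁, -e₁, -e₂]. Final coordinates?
(6, -4, -1)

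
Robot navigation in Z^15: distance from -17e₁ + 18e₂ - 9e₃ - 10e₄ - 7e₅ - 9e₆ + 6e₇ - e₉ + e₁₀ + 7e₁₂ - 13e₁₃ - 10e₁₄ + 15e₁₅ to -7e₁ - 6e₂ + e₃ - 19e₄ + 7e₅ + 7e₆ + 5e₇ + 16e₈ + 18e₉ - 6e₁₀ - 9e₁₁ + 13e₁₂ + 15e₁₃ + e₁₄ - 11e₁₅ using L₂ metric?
60.6135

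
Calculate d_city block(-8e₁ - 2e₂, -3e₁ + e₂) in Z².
8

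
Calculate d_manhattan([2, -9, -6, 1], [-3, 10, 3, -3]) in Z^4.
37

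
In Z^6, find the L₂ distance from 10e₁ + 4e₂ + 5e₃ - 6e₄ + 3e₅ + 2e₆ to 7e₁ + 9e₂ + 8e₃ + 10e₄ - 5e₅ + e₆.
19.0788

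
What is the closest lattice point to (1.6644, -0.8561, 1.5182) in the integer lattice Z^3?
(2, -1, 2)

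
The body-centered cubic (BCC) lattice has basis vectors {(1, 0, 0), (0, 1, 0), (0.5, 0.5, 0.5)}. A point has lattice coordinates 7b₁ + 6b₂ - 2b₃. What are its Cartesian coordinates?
(6, 5, -1)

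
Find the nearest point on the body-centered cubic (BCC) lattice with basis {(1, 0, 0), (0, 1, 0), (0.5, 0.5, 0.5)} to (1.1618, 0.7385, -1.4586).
(1.5, 0.5, -1.5)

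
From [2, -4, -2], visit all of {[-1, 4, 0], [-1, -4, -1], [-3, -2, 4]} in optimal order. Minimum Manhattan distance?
25
(one optimal route: (2, -4, -2) → (-1, -4, -1) → (-1, 4, 0) → (-3, -2, 4))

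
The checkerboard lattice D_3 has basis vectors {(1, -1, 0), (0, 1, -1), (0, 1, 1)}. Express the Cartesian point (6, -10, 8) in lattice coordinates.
6b₁ - 6b₂ + 2b₃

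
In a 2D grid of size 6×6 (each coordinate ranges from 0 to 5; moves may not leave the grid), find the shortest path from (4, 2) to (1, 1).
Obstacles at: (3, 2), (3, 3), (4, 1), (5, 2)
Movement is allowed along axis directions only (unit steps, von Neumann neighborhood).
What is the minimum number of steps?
8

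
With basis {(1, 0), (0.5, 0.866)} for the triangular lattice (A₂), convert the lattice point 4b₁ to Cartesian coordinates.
(4, 0)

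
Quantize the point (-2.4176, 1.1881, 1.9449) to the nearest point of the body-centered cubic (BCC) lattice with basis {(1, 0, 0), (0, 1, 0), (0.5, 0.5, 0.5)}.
(-2, 1, 2)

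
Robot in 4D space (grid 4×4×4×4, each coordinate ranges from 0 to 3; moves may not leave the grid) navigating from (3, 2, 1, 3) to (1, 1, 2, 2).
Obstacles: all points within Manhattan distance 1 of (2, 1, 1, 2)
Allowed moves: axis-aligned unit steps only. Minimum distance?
5
(one shortest path: (3, 2, 1, 3) → (2, 2, 1, 3) → (1, 2, 1, 3) → (1, 1, 1, 3) → (1, 1, 2, 3) → (1, 1, 2, 2))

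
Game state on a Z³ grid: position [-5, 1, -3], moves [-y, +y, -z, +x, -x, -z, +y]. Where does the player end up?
(-5, 2, -5)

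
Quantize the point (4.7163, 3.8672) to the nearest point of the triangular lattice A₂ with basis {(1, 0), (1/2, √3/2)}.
(5, 3.464)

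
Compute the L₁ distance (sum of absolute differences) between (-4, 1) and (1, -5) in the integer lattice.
11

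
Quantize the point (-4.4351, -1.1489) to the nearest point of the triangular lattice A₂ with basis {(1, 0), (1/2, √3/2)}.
(-4.5, -0.866)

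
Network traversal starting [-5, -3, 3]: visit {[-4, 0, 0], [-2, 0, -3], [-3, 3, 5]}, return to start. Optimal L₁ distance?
34
(one optimal route: (-5, -3, 3) → (-4, 0, 0) → (-2, 0, -3) → (-3, 3, 5) → (-5, -3, 3))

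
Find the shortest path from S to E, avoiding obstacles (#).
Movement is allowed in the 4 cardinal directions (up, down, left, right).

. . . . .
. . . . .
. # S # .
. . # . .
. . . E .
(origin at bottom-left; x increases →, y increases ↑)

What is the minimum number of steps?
7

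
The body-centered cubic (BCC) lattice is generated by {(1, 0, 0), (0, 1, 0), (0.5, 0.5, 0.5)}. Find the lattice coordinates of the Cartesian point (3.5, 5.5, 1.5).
2b₁ + 4b₂ + 3b₃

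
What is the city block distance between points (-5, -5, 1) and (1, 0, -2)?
14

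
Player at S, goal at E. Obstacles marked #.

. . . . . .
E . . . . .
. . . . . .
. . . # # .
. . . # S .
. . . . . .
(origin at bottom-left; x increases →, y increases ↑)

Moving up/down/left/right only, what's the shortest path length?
9
(one shortest path: (4, 1) → (5, 1) → (5, 2) → (5, 3) → (4, 3) → (3, 3) → (2, 3) → (1, 3) → (0, 3) → (0, 4))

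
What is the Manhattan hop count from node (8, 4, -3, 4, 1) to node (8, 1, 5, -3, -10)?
29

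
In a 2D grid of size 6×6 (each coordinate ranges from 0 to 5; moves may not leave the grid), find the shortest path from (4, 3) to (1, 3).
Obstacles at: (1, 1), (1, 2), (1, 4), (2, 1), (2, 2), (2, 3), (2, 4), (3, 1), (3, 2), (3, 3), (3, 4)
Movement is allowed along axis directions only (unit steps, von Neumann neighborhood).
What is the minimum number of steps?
9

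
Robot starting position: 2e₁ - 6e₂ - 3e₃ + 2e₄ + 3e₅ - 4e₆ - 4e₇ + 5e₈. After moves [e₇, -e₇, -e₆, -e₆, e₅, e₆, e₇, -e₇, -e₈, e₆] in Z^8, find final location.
(2, -6, -3, 2, 4, -4, -4, 4)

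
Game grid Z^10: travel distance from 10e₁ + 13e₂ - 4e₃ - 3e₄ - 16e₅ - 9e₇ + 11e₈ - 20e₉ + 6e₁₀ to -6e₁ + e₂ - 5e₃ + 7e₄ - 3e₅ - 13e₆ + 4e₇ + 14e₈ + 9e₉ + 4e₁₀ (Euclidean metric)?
43.1509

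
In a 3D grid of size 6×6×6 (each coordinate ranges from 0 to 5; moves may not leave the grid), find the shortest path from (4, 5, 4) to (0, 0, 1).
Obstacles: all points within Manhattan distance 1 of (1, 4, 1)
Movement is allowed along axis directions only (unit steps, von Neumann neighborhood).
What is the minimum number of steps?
12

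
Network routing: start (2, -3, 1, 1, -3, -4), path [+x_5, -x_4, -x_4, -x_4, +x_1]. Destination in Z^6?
(3, -3, 1, -2, -2, -4)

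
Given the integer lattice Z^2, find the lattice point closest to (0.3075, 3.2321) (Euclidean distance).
(0, 3)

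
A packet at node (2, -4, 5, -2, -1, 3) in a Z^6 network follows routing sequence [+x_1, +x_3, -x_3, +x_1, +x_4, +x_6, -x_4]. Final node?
(4, -4, 5, -2, -1, 4)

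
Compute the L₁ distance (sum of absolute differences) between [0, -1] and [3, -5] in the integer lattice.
7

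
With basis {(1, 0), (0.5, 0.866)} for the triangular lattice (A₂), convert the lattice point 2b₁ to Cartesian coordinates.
(2, 0)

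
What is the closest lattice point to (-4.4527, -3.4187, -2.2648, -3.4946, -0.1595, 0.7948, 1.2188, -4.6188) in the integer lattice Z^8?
(-4, -3, -2, -3, 0, 1, 1, -5)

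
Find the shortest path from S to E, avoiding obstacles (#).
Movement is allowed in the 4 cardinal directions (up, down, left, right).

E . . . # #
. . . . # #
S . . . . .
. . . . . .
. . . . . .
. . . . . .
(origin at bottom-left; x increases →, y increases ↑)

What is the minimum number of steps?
2
(one shortest path: (0, 3) → (0, 4) → (0, 5))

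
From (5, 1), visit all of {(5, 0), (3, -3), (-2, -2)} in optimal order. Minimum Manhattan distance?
12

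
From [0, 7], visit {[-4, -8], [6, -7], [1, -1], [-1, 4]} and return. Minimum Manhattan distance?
50
(one optimal route: (0, 7) → (1, -1) → (6, -7) → (-4, -8) → (-1, 4) → (0, 7))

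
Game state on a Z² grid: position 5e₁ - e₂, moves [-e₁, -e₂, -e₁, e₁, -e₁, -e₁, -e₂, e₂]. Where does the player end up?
(2, -2)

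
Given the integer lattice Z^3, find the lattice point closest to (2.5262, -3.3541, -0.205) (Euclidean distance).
(3, -3, 0)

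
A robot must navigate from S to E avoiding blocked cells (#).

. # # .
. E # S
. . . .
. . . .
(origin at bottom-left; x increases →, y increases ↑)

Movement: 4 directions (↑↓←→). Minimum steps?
4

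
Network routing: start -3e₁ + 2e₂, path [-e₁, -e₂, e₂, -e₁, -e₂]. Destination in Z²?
(-5, 1)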